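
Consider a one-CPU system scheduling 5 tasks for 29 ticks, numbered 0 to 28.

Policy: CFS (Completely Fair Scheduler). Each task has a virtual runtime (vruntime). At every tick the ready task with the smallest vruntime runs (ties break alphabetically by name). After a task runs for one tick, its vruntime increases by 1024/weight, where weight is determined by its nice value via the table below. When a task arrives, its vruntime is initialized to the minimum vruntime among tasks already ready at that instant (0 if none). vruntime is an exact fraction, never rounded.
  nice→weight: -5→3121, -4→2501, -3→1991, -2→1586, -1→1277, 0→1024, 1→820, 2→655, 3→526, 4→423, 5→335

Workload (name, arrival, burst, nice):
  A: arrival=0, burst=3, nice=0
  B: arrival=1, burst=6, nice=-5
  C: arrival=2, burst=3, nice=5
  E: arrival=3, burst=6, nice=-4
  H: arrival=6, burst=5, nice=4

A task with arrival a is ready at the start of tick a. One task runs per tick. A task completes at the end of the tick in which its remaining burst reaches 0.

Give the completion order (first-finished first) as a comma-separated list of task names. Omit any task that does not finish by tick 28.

t=0: vr[A=0] → run A
t=1: vr[A=1 B=1] → run A
t=2: vr[A=2 B=1 C=1] → run B
t=3: vr[A=2 B=4145/3121 C=1 E=1] → run C
t=4: vr[A=2 B=4145/3121 C=1359/335 E=1] → run E
t=5: vr[A=2 B=4145/3121 C=1359/335 E=3525/2501] → run B
t=6: vr[A=2 B=5169/3121 C=1359/335 E=3525/2501 H=3525/2501] → run E
t=7: vr[A=2 B=5169/3121 C=1359/335 E=4549/2501 H=3525/2501] → run H
t=8: vr[A=2 B=5169/3121 C=1359/335 E=4549/2501 H=4052099/1057923] → run B
t=9: vr[A=2 B=6193/3121 C=1359/335 E=4549/2501 H=4052099/1057923] → run E
t=10: vr[A=2 B=6193/3121 C=1359/335 E=5573/2501 H=4052099/1057923] → run B
t=11: vr[A=2 B=7217/3121 C=1359/335 E=5573/2501 H=4052099/1057923] → run A
t=12: vr[B=7217/3121 C=1359/335 E=5573/2501 H=4052099/1057923] → run E
t=13: vr[B=7217/3121 C=1359/335 E=6597/2501 H=4052099/1057923] → run B
t=14: vr[B=8241/3121 C=1359/335 E=6597/2501 H=4052099/1057923] → run E
t=15: vr[B=8241/3121 C=1359/335 E=7621/2501 H=4052099/1057923] → run B
t=16: vr[C=1359/335 E=7621/2501 H=4052099/1057923] → run E
t=17: vr[C=1359/335 H=4052099/1057923] → run H
t=18: vr[C=1359/335 H=6613123/1057923] → run C
t=19: vr[C=2383/335 H=6613123/1057923] → run H
t=20: vr[C=2383/335 H=3058049/352641] → run C
t=21: vr[H=3058049/352641] → run H
t=22: vr[H=11735171/1057923] → run H
t=23: (idle)
t=24: (idle)
t=25: (idle)
t=26: (idle)
t=27: (idle)
t=28: (idle)

completion order = A, B, E, C, H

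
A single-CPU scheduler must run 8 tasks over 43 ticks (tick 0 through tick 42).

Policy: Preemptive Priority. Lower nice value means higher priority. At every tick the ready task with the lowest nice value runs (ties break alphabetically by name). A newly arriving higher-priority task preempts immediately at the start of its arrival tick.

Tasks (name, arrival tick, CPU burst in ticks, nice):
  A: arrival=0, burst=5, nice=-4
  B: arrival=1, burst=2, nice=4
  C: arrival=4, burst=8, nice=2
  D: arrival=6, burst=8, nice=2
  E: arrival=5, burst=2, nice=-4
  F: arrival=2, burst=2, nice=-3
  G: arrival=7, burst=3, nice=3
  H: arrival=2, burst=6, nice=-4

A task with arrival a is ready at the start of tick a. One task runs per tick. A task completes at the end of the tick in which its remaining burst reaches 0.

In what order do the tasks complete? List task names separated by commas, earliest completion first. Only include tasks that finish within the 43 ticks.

completion order = A, E, H, F, C, D, G, B

t=0: ready={A} → run A
t=1: ready={A,B} → run A
t=2: ready={A,B,F,H} → run A
t=3: ready={A,B,F,H} → run A
t=4: ready={A,B,C,F,H} → run A
t=5: ready={B,C,E,F,H} → run E
t=6: ready={B,C,D,E,F,H} → run E
t=7: ready={B,C,D,F,G,H} → run H
t=8: ready={B,C,D,F,G,H} → run H
t=9: ready={B,C,D,F,G,H} → run H
t=10: ready={B,C,D,F,G,H} → run H
t=11: ready={B,C,D,F,G,H} → run H
t=12: ready={B,C,D,F,G,H} → run H
t=13: ready={B,C,D,F,G} → run F
t=14: ready={B,C,D,F,G} → run F
t=15: ready={B,C,D,G} → run C
t=16: ready={B,C,D,G} → run C
t=17: ready={B,C,D,G} → run C
t=18: ready={B,C,D,G} → run C
t=19: ready={B,C,D,G} → run C
t=20: ready={B,C,D,G} → run C
t=21: ready={B,C,D,G} → run C
t=22: ready={B,C,D,G} → run C
t=23: ready={B,D,G} → run D
t=24: ready={B,D,G} → run D
t=25: ready={B,D,G} → run D
t=26: ready={B,D,G} → run D
t=27: ready={B,D,G} → run D
t=28: ready={B,D,G} → run D
t=29: ready={B,D,G} → run D
t=30: ready={B,D,G} → run D
t=31: ready={B,G} → run G
t=32: ready={B,G} → run G
t=33: ready={B,G} → run G
t=34: ready={B} → run B
t=35: ready={B} → run B
t=36: (idle)
t=37: (idle)
t=38: (idle)
t=39: (idle)
t=40: (idle)
t=41: (idle)
t=42: (idle)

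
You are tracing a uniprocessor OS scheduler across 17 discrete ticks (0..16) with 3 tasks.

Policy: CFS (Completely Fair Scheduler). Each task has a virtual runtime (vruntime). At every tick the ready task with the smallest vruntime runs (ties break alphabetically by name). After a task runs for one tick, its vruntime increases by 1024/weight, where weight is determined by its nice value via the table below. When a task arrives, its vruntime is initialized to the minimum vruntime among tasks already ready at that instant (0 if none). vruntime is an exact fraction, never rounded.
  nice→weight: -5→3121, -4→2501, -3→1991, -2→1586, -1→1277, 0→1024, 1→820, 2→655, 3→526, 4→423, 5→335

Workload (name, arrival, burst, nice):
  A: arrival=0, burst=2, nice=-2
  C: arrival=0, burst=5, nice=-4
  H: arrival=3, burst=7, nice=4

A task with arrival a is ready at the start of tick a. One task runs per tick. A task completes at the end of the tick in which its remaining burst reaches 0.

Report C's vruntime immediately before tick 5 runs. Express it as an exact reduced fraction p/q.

t=0: vr[A=0 C=0] → run A
t=1: vr[A=512/793 C=0] → run C
t=2: vr[A=512/793 C=1024/2501] → run C
t=3: vr[A=512/793 C=2048/2501 H=512/793] → run A
t=4: vr[C=2048/2501 H=512/793] → run H
t=5: vr[C=2048/2501 H=1028608/335439] → run C
t=6: vr[C=3072/2501 H=1028608/335439] → run C
t=7: vr[C=4096/2501 H=1028608/335439] → run C
t=8: vr[H=1028608/335439] → run H
t=9: vr[H=1840640/335439] → run H
t=10: vr[H=884224/111813] → run H
t=11: vr[H=3464704/335439] → run H
t=12: vr[H=4276736/335439] → run H
t=13: vr[H=1696256/111813] → run H
t=14: (idle)
t=15: (idle)
t=16: (idle)

vruntime(C, start of tick 5) = 2048/2501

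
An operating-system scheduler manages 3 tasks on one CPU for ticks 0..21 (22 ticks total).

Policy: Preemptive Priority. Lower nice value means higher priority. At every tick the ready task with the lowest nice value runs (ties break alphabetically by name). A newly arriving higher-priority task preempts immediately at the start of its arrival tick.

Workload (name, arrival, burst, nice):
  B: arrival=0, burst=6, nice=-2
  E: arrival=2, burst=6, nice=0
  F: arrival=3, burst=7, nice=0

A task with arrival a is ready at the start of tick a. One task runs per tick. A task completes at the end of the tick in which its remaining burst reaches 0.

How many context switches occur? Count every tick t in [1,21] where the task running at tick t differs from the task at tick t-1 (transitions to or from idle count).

context switches = 3

t=0: ready={B} → run B
t=1: ready={B} → run B
t=2: ready={B,E} → run B
t=3: ready={B,E,F} → run B
t=4: ready={B,E,F} → run B
t=5: ready={B,E,F} → run B
t=6: ready={E,F} → run E
t=7: ready={E,F} → run E
t=8: ready={E,F} → run E
t=9: ready={E,F} → run E
t=10: ready={E,F} → run E
t=11: ready={E,F} → run E
t=12: ready={F} → run F
t=13: ready={F} → run F
t=14: ready={F} → run F
t=15: ready={F} → run F
t=16: ready={F} → run F
t=17: ready={F} → run F
t=18: ready={F} → run F
t=19: (idle)
t=20: (idle)
t=21: (idle)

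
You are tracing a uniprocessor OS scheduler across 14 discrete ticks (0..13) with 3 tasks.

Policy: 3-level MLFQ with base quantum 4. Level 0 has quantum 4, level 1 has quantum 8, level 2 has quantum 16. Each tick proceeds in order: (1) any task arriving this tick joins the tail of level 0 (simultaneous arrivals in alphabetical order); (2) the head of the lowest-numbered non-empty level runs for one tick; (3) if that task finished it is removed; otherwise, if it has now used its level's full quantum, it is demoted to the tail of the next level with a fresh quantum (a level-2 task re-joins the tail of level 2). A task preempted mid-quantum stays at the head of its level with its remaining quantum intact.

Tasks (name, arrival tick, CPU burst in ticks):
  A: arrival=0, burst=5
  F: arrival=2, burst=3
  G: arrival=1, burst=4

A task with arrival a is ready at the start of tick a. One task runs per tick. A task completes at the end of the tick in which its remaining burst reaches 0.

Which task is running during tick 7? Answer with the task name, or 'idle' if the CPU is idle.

running at tick 7 = G

t=0: L0/L1/L2 = A/-/- → run A
t=1: L0/L1/L2 = AG/-/- → run A
t=2: L0/L1/L2 = AGF/-/- → run A
t=3: L0/L1/L2 = AGF/-/- → run A
t=4: L0/L1/L2 = GF/A/- → run G
t=5: L0/L1/L2 = GF/A/- → run G
t=6: L0/L1/L2 = GF/A/- → run G
t=7: L0/L1/L2 = GF/A/- → run G
t=8: L0/L1/L2 = F/A/- → run F
t=9: L0/L1/L2 = F/A/- → run F
t=10: L0/L1/L2 = F/A/- → run F
t=11: L0/L1/L2 = -/A/- → run A
t=12: (idle)
t=13: (idle)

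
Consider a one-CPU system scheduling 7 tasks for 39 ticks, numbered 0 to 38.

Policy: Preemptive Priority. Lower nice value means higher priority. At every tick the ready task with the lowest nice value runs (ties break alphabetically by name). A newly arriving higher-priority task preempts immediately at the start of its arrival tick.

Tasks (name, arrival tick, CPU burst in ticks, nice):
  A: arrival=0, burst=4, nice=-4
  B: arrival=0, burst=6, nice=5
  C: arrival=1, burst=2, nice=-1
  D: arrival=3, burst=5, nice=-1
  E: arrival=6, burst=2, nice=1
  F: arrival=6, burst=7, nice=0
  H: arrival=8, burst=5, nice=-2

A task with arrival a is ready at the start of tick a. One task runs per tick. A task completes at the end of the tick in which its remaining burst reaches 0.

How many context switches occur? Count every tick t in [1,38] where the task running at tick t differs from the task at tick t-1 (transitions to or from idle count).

t=0: ready={A,B} → run A
t=1: ready={A,B,C} → run A
t=2: ready={A,B,C} → run A
t=3: ready={A,B,C,D} → run A
t=4: ready={B,C,D} → run C
t=5: ready={B,C,D} → run C
t=6: ready={B,D,E,F} → run D
t=7: ready={B,D,E,F} → run D
t=8: ready={B,D,E,F,H} → run H
t=9: ready={B,D,E,F,H} → run H
t=10: ready={B,D,E,F,H} → run H
t=11: ready={B,D,E,F,H} → run H
t=12: ready={B,D,E,F,H} → run H
t=13: ready={B,D,E,F} → run D
t=14: ready={B,D,E,F} → run D
t=15: ready={B,D,E,F} → run D
t=16: ready={B,E,F} → run F
t=17: ready={B,E,F} → run F
t=18: ready={B,E,F} → run F
t=19: ready={B,E,F} → run F
t=20: ready={B,E,F} → run F
t=21: ready={B,E,F} → run F
t=22: ready={B,E,F} → run F
t=23: ready={B,E} → run E
t=24: ready={B,E} → run E
t=25: ready={B} → run B
t=26: ready={B} → run B
t=27: ready={B} → run B
t=28: ready={B} → run B
t=29: ready={B} → run B
t=30: ready={B} → run B
t=31: (idle)
t=32: (idle)
t=33: (idle)
t=34: (idle)
t=35: (idle)
t=36: (idle)
t=37: (idle)
t=38: (idle)

context switches = 8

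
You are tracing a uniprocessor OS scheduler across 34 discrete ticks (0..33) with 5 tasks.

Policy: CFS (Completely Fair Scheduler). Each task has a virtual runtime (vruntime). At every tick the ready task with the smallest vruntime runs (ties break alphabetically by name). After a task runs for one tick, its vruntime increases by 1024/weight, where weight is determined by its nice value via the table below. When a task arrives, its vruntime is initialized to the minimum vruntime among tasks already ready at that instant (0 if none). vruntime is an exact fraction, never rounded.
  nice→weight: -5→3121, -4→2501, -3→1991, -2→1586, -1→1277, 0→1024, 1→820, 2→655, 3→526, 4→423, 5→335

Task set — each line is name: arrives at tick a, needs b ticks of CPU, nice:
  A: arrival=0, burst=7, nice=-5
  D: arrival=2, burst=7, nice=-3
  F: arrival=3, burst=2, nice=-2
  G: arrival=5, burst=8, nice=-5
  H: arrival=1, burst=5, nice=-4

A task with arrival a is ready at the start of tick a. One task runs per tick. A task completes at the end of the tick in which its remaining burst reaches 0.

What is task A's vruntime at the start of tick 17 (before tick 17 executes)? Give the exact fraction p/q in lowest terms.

vruntime(A, start of tick 17) = 5120/3121

t=0: vr[A=0] → run A
t=1: vr[A=1024/3121 H=1024/3121] → run A
t=2: vr[A=2048/3121 D=1024/3121 H=1024/3121] → run D
t=3: vr[A=2048/3121 D=5234688/6213911 F=1024/3121 H=1024/3121] → run F
t=4: vr[A=2048/3121 D=5234688/6213911 F=2409984/2474953 H=1024/3121] → run H
t=5: vr[A=2048/3121 D=5234688/6213911 F=2409984/2474953 G=2048/3121 H=5756928/7805621] → run A
t=6: vr[A=3072/3121 D=5234688/6213911 F=2409984/2474953 G=2048/3121 H=5756928/7805621] → run G
t=7: vr[A=3072/3121 D=5234688/6213911 F=2409984/2474953 G=3072/3121 H=5756928/7805621] → run H
t=8: vr[A=3072/3121 D=5234688/6213911 F=2409984/2474953 G=3072/3121 H=8952832/7805621] → run D
t=9: vr[A=3072/3121 D=8430592/6213911 F=2409984/2474953 G=3072/3121 H=8952832/7805621] → run F
t=10: vr[A=3072/3121 D=8430592/6213911 G=3072/3121 H=8952832/7805621] → run A
t=11: vr[A=4096/3121 D=8430592/6213911 G=3072/3121 H=8952832/7805621] → run G
t=12: vr[A=4096/3121 D=8430592/6213911 G=4096/3121 H=8952832/7805621] → run H
t=13: vr[A=4096/3121 D=8430592/6213911 G=4096/3121 H=12148736/7805621] → run A
t=14: vr[A=5120/3121 D=8430592/6213911 G=4096/3121 H=12148736/7805621] → run G
t=15: vr[A=5120/3121 D=8430592/6213911 G=5120/3121 H=12148736/7805621] → run D
t=16: vr[A=5120/3121 D=11626496/6213911 G=5120/3121 H=12148736/7805621] → run H
t=17: vr[A=5120/3121 D=11626496/6213911 G=5120/3121 H=15344640/7805621] → run A
t=18: vr[A=6144/3121 D=11626496/6213911 G=5120/3121 H=15344640/7805621] → run G
t=19: vr[A=6144/3121 D=11626496/6213911 G=6144/3121 H=15344640/7805621] → run D
t=20: vr[A=6144/3121 D=14822400/6213911 G=6144/3121 H=15344640/7805621] → run H
t=21: vr[A=6144/3121 D=14822400/6213911 G=6144/3121] → run A
t=22: vr[D=14822400/6213911 G=6144/3121] → run G
t=23: vr[D=14822400/6213911 G=7168/3121] → run G
t=24: vr[D=14822400/6213911 G=8192/3121] → run D
t=25: vr[D=18018304/6213911 G=8192/3121] → run G
t=26: vr[D=18018304/6213911 G=9216/3121] → run D
t=27: vr[D=21214208/6213911 G=9216/3121] → run G
t=28: vr[D=21214208/6213911] → run D
t=29: (idle)
t=30: (idle)
t=31: (idle)
t=32: (idle)
t=33: (idle)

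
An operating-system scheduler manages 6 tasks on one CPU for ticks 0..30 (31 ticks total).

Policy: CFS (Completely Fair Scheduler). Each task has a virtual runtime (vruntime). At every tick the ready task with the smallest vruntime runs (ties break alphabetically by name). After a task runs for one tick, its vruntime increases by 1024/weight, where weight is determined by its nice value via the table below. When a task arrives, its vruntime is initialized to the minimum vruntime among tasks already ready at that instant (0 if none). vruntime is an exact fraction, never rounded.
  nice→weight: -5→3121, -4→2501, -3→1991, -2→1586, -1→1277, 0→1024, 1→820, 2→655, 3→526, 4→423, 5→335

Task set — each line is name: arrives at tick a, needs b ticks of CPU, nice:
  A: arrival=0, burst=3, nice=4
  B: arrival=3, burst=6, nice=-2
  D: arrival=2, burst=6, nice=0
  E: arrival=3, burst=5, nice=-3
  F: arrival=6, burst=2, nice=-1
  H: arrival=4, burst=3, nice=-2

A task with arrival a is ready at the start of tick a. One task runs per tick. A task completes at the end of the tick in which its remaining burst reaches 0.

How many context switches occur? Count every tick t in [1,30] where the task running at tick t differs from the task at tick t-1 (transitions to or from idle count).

t=0: vr[A=0] → run A
t=1: vr[A=1024/423] → run A
t=2: vr[A=2048/423 D=2048/423] → run A
t=3: vr[B=2048/423 D=2048/423 E=2048/423] → run B
t=4: vr[B=1840640/335439 D=2048/423 E=2048/423 H=2048/423] → run D
t=5: vr[B=1840640/335439 D=2471/423 E=2048/423 H=2048/423] → run E
t=6: vr[B=1840640/335439 D=2471/423 E=4510720/842193 F=2048/423 H=2048/423] → run F
t=7: vr[B=1840640/335439 D=2471/423 E=4510720/842193 F=3048448/540171 H=2048/423] → run H
t=8: vr[B=1840640/335439 D=2471/423 E=4510720/842193 F=3048448/540171 H=1840640/335439] → run E
t=9: vr[B=1840640/335439 D=2471/423 E=4943872/842193 F=3048448/540171 H=1840640/335439] → run B
t=10: vr[B=2057216/335439 D=2471/423 E=4943872/842193 F=3048448/540171 H=1840640/335439] → run H
t=11: vr[B=2057216/335439 D=2471/423 E=4943872/842193 F=3048448/540171 H=2057216/335439] → run F
t=12: vr[B=2057216/335439 D=2471/423 E=4943872/842193 H=2057216/335439] → run D
t=13: vr[B=2057216/335439 D=2894/423 E=4943872/842193 H=2057216/335439] → run E
t=14: vr[B=2057216/335439 D=2894/423 E=5377024/842193 H=2057216/335439] → run B
t=15: vr[B=2273792/335439 D=2894/423 E=5377024/842193 H=2057216/335439] → run H
t=16: vr[B=2273792/335439 D=2894/423 E=5377024/842193] → run E
t=17: vr[B=2273792/335439 D=2894/423 E=5810176/842193] → run B
t=18: vr[B=2490368/335439 D=2894/423 E=5810176/842193] → run D
t=19: vr[B=2490368/335439 D=3317/423 E=5810176/842193] → run E
t=20: vr[B=2490368/335439 D=3317/423] → run B
t=21: vr[B=2706944/335439 D=3317/423] → run D
t=22: vr[B=2706944/335439 D=3740/423] → run B
t=23: vr[D=3740/423] → run D
t=24: vr[D=4163/423] → run D
t=25: (idle)
t=26: (idle)
t=27: (idle)
t=28: (idle)
t=29: (idle)
t=30: (idle)

context switches = 22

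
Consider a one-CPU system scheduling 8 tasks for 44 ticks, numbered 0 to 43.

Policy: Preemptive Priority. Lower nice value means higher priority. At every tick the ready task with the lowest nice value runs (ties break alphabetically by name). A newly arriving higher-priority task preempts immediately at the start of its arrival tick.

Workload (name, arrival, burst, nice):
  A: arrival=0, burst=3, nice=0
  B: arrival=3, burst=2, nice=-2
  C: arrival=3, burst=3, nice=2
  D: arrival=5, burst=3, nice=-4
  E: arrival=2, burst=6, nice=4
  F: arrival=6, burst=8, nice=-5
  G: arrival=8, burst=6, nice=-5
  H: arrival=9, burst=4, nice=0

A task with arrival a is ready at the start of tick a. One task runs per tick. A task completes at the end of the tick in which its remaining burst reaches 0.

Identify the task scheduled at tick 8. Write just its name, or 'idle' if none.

t=0: ready={A} → run A
t=1: ready={A} → run A
t=2: ready={A,E} → run A
t=3: ready={B,C,E} → run B
t=4: ready={B,C,E} → run B
t=5: ready={C,D,E} → run D
t=6: ready={C,D,E,F} → run F
t=7: ready={C,D,E,F} → run F
t=8: ready={C,D,E,F,G} → run F
t=9: ready={C,D,E,F,G,H} → run F
t=10: ready={C,D,E,F,G,H} → run F
t=11: ready={C,D,E,F,G,H} → run F
t=12: ready={C,D,E,F,G,H} → run F
t=13: ready={C,D,E,F,G,H} → run F
t=14: ready={C,D,E,G,H} → run G
t=15: ready={C,D,E,G,H} → run G
t=16: ready={C,D,E,G,H} → run G
t=17: ready={C,D,E,G,H} → run G
t=18: ready={C,D,E,G,H} → run G
t=19: ready={C,D,E,G,H} → run G
t=20: ready={C,D,E,H} → run D
t=21: ready={C,D,E,H} → run D
t=22: ready={C,E,H} → run H
t=23: ready={C,E,H} → run H
t=24: ready={C,E,H} → run H
t=25: ready={C,E,H} → run H
t=26: ready={C,E} → run C
t=27: ready={C,E} → run C
t=28: ready={C,E} → run C
t=29: ready={E} → run E
t=30: ready={E} → run E
t=31: ready={E} → run E
t=32: ready={E} → run E
t=33: ready={E} → run E
t=34: ready={E} → run E
t=35: (idle)
t=36: (idle)
t=37: (idle)
t=38: (idle)
t=39: (idle)
t=40: (idle)
t=41: (idle)
t=42: (idle)
t=43: (idle)

running at tick 8 = F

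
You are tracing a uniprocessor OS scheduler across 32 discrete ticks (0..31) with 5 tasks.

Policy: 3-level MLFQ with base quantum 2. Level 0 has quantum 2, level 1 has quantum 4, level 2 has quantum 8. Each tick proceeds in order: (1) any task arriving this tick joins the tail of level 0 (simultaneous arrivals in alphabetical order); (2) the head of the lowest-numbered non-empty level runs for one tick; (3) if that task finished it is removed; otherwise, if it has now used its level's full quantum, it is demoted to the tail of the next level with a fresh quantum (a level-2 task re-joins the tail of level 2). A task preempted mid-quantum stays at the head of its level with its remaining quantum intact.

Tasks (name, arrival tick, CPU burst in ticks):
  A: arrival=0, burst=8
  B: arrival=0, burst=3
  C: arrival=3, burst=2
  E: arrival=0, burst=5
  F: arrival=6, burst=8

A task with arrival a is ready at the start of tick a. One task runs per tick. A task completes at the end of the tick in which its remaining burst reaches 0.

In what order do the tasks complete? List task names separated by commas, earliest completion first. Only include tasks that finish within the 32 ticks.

completion order = C, B, E, A, F

t=0: L0/L1/L2 = ABE/-/- → run A
t=1: L0/L1/L2 = ABE/-/- → run A
t=2: L0/L1/L2 = BE/A/- → run B
t=3: L0/L1/L2 = BEC/A/- → run B
t=4: L0/L1/L2 = EC/AB/- → run E
t=5: L0/L1/L2 = EC/AB/- → run E
t=6: L0/L1/L2 = CF/ABE/- → run C
t=7: L0/L1/L2 = CF/ABE/- → run C
t=8: L0/L1/L2 = F/ABE/- → run F
t=9: L0/L1/L2 = F/ABE/- → run F
t=10: L0/L1/L2 = -/ABEF/- → run A
t=11: L0/L1/L2 = -/ABEF/- → run A
t=12: L0/L1/L2 = -/ABEF/- → run A
t=13: L0/L1/L2 = -/ABEF/- → run A
t=14: L0/L1/L2 = -/BEF/A → run B
t=15: L0/L1/L2 = -/EF/A → run E
t=16: L0/L1/L2 = -/EF/A → run E
t=17: L0/L1/L2 = -/EF/A → run E
t=18: L0/L1/L2 = -/F/A → run F
t=19: L0/L1/L2 = -/F/A → run F
t=20: L0/L1/L2 = -/F/A → run F
t=21: L0/L1/L2 = -/F/A → run F
t=22: L0/L1/L2 = -/-/AF → run A
t=23: L0/L1/L2 = -/-/AF → run A
t=24: L0/L1/L2 = -/-/F → run F
t=25: L0/L1/L2 = -/-/F → run F
t=26: (idle)
t=27: (idle)
t=28: (idle)
t=29: (idle)
t=30: (idle)
t=31: (idle)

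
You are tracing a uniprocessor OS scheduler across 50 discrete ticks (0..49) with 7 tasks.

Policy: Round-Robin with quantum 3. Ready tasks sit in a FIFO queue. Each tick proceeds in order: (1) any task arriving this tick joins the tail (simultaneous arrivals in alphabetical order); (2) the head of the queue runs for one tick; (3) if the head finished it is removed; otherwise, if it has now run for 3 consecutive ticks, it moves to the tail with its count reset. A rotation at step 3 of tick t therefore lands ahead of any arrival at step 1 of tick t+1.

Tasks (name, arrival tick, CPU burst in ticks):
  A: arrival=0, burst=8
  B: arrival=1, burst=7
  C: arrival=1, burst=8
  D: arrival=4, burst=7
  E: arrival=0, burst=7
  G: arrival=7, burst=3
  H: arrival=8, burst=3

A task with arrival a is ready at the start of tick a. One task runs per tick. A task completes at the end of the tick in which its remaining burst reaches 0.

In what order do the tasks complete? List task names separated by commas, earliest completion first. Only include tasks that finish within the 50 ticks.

t=0: queue=[A,E] q_used=0 → run A
t=1: queue=[A,E,B,C] q_used=1 → run A
t=2: queue=[A,E,B,C] q_used=2 → run A
t=3: queue=[E,B,C,A] q_used=0 → run E
t=4: queue=[E,B,C,A,D] q_used=1 → run E
t=5: queue=[E,B,C,A,D] q_used=2 → run E
t=6: queue=[B,C,A,D,E] q_used=0 → run B
t=7: queue=[B,C,A,D,E,G] q_used=1 → run B
t=8: queue=[B,C,A,D,E,G,H] q_used=2 → run B
t=9: queue=[C,A,D,E,G,H,B] q_used=0 → run C
t=10: queue=[C,A,D,E,G,H,B] q_used=1 → run C
t=11: queue=[C,A,D,E,G,H,B] q_used=2 → run C
t=12: queue=[A,D,E,G,H,B,C] q_used=0 → run A
t=13: queue=[A,D,E,G,H,B,C] q_used=1 → run A
t=14: queue=[A,D,E,G,H,B,C] q_used=2 → run A
t=15: queue=[D,E,G,H,B,C,A] q_used=0 → run D
t=16: queue=[D,E,G,H,B,C,A] q_used=1 → run D
t=17: queue=[D,E,G,H,B,C,A] q_used=2 → run D
t=18: queue=[E,G,H,B,C,A,D] q_used=0 → run E
t=19: queue=[E,G,H,B,C,A,D] q_used=1 → run E
t=20: queue=[E,G,H,B,C,A,D] q_used=2 → run E
t=21: queue=[G,H,B,C,A,D,E] q_used=0 → run G
t=22: queue=[G,H,B,C,A,D,E] q_used=1 → run G
t=23: queue=[G,H,B,C,A,D,E] q_used=2 → run G
t=24: queue=[H,B,C,A,D,E] q_used=0 → run H
t=25: queue=[H,B,C,A,D,E] q_used=1 → run H
t=26: queue=[H,B,C,A,D,E] q_used=2 → run H
t=27: queue=[B,C,A,D,E] q_used=0 → run B
t=28: queue=[B,C,A,D,E] q_used=1 → run B
t=29: queue=[B,C,A,D,E] q_used=2 → run B
t=30: queue=[C,A,D,E,B] q_used=0 → run C
t=31: queue=[C,A,D,E,B] q_used=1 → run C
t=32: queue=[C,A,D,E,B] q_used=2 → run C
t=33: queue=[A,D,E,B,C] q_used=0 → run A
t=34: queue=[A,D,E,B,C] q_used=1 → run A
t=35: queue=[D,E,B,C] q_used=0 → run D
t=36: queue=[D,E,B,C] q_used=1 → run D
t=37: queue=[D,E,B,C] q_used=2 → run D
t=38: queue=[E,B,C,D] q_used=0 → run E
t=39: queue=[B,C,D] q_used=0 → run B
t=40: queue=[C,D] q_used=0 → run C
t=41: queue=[C,D] q_used=1 → run C
t=42: queue=[D] q_used=0 → run D
t=43: (idle)
t=44: (idle)
t=45: (idle)
t=46: (idle)
t=47: (idle)
t=48: (idle)
t=49: (idle)

completion order = G, H, A, E, B, C, D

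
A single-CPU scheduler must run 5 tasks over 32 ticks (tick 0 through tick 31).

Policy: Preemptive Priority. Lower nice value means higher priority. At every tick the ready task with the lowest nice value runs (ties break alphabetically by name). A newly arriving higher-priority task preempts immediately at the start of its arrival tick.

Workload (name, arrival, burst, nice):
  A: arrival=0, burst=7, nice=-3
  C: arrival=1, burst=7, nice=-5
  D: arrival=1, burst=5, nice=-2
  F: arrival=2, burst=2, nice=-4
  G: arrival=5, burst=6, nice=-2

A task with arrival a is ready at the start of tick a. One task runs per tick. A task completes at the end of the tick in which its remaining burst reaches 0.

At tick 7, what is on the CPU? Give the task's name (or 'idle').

running at tick 7 = C

t=0: ready={A} → run A
t=1: ready={A,C,D} → run C
t=2: ready={A,C,D,F} → run C
t=3: ready={A,C,D,F} → run C
t=4: ready={A,C,D,F} → run C
t=5: ready={A,C,D,F,G} → run C
t=6: ready={A,C,D,F,G} → run C
t=7: ready={A,C,D,F,G} → run C
t=8: ready={A,D,F,G} → run F
t=9: ready={A,D,F,G} → run F
t=10: ready={A,D,G} → run A
t=11: ready={A,D,G} → run A
t=12: ready={A,D,G} → run A
t=13: ready={A,D,G} → run A
t=14: ready={A,D,G} → run A
t=15: ready={A,D,G} → run A
t=16: ready={D,G} → run D
t=17: ready={D,G} → run D
t=18: ready={D,G} → run D
t=19: ready={D,G} → run D
t=20: ready={D,G} → run D
t=21: ready={G} → run G
t=22: ready={G} → run G
t=23: ready={G} → run G
t=24: ready={G} → run G
t=25: ready={G} → run G
t=26: ready={G} → run G
t=27: (idle)
t=28: (idle)
t=29: (idle)
t=30: (idle)
t=31: (idle)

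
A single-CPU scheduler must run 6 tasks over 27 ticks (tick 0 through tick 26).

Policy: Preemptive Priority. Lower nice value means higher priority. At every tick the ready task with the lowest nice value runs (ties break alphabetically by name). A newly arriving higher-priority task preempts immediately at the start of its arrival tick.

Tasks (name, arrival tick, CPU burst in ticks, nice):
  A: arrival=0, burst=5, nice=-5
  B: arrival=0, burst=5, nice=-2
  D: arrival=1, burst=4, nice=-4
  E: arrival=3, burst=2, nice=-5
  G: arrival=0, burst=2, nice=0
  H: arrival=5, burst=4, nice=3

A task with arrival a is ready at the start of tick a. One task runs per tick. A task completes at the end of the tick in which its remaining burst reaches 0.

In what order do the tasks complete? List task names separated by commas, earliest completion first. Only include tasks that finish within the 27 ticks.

completion order = A, E, D, B, G, H

t=0: ready={A,B,G} → run A
t=1: ready={A,B,D,G} → run A
t=2: ready={A,B,D,G} → run A
t=3: ready={A,B,D,E,G} → run A
t=4: ready={A,B,D,E,G} → run A
t=5: ready={B,D,E,G,H} → run E
t=6: ready={B,D,E,G,H} → run E
t=7: ready={B,D,G,H} → run D
t=8: ready={B,D,G,H} → run D
t=9: ready={B,D,G,H} → run D
t=10: ready={B,D,G,H} → run D
t=11: ready={B,G,H} → run B
t=12: ready={B,G,H} → run B
t=13: ready={B,G,H} → run B
t=14: ready={B,G,H} → run B
t=15: ready={B,G,H} → run B
t=16: ready={G,H} → run G
t=17: ready={G,H} → run G
t=18: ready={H} → run H
t=19: ready={H} → run H
t=20: ready={H} → run H
t=21: ready={H} → run H
t=22: (idle)
t=23: (idle)
t=24: (idle)
t=25: (idle)
t=26: (idle)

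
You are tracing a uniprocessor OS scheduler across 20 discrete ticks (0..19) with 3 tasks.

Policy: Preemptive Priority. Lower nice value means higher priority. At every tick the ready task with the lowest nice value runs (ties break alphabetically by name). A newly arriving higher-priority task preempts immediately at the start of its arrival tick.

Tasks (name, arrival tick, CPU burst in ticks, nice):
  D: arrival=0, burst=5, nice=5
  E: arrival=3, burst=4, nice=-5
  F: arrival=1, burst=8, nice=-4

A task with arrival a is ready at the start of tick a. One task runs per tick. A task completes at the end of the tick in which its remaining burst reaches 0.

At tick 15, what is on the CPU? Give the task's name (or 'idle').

running at tick 15 = D

t=0: ready={D} → run D
t=1: ready={D,F} → run F
t=2: ready={D,F} → run F
t=3: ready={D,E,F} → run E
t=4: ready={D,E,F} → run E
t=5: ready={D,E,F} → run E
t=6: ready={D,E,F} → run E
t=7: ready={D,F} → run F
t=8: ready={D,F} → run F
t=9: ready={D,F} → run F
t=10: ready={D,F} → run F
t=11: ready={D,F} → run F
t=12: ready={D,F} → run F
t=13: ready={D} → run D
t=14: ready={D} → run D
t=15: ready={D} → run D
t=16: ready={D} → run D
t=17: (idle)
t=18: (idle)
t=19: (idle)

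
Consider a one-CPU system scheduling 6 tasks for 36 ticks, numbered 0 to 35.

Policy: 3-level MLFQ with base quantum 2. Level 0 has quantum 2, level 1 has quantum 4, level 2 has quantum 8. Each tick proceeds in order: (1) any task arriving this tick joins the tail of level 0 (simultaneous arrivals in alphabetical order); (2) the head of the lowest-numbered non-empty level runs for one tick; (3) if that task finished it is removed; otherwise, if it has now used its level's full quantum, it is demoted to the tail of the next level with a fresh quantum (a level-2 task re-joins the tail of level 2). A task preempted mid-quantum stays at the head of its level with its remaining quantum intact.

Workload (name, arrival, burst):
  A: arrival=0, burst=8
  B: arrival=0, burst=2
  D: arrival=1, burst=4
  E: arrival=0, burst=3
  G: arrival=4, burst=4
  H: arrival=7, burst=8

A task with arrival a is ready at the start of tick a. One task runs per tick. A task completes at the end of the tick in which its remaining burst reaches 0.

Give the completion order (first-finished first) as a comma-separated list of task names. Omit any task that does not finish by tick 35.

t=0: L0/L1/L2 = ABE/-/- → run A
t=1: L0/L1/L2 = ABED/-/- → run A
t=2: L0/L1/L2 = BED/A/- → run B
t=3: L0/L1/L2 = BED/A/- → run B
t=4: L0/L1/L2 = EDG/A/- → run E
t=5: L0/L1/L2 = EDG/A/- → run E
t=6: L0/L1/L2 = DG/AE/- → run D
t=7: L0/L1/L2 = DGH/AE/- → run D
t=8: L0/L1/L2 = GH/AED/- → run G
t=9: L0/L1/L2 = GH/AED/- → run G
t=10: L0/L1/L2 = H/AEDG/- → run H
t=11: L0/L1/L2 = H/AEDG/- → run H
t=12: L0/L1/L2 = -/AEDGH/- → run A
t=13: L0/L1/L2 = -/AEDGH/- → run A
t=14: L0/L1/L2 = -/AEDGH/- → run A
t=15: L0/L1/L2 = -/AEDGH/- → run A
t=16: L0/L1/L2 = -/EDGH/A → run E
t=17: L0/L1/L2 = -/DGH/A → run D
t=18: L0/L1/L2 = -/DGH/A → run D
t=19: L0/L1/L2 = -/GH/A → run G
t=20: L0/L1/L2 = -/GH/A → run G
t=21: L0/L1/L2 = -/H/A → run H
t=22: L0/L1/L2 = -/H/A → run H
t=23: L0/L1/L2 = -/H/A → run H
t=24: L0/L1/L2 = -/H/A → run H
t=25: L0/L1/L2 = -/-/AH → run A
t=26: L0/L1/L2 = -/-/AH → run A
t=27: L0/L1/L2 = -/-/H → run H
t=28: L0/L1/L2 = -/-/H → run H
t=29: (idle)
t=30: (idle)
t=31: (idle)
t=32: (idle)
t=33: (idle)
t=34: (idle)
t=35: (idle)

completion order = B, E, D, G, A, H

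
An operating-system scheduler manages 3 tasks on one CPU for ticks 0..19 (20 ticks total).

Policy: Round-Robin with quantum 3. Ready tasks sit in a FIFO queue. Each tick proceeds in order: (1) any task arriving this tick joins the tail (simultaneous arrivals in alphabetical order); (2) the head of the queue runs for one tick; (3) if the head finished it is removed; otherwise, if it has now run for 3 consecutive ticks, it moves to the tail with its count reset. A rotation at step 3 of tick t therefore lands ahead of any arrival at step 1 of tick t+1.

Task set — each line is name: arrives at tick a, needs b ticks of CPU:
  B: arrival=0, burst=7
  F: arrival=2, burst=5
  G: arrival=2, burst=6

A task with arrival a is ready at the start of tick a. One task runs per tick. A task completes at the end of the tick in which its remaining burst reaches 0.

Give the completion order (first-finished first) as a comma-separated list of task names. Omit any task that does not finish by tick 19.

completion order = F, G, B

t=0: queue=[B] q_used=0 → run B
t=1: queue=[B] q_used=1 → run B
t=2: queue=[B,F,G] q_used=2 → run B
t=3: queue=[F,G,B] q_used=0 → run F
t=4: queue=[F,G,B] q_used=1 → run F
t=5: queue=[F,G,B] q_used=2 → run F
t=6: queue=[G,B,F] q_used=0 → run G
t=7: queue=[G,B,F] q_used=1 → run G
t=8: queue=[G,B,F] q_used=2 → run G
t=9: queue=[B,F,G] q_used=0 → run B
t=10: queue=[B,F,G] q_used=1 → run B
t=11: queue=[B,F,G] q_used=2 → run B
t=12: queue=[F,G,B] q_used=0 → run F
t=13: queue=[F,G,B] q_used=1 → run F
t=14: queue=[G,B] q_used=0 → run G
t=15: queue=[G,B] q_used=1 → run G
t=16: queue=[G,B] q_used=2 → run G
t=17: queue=[B] q_used=0 → run B
t=18: (idle)
t=19: (idle)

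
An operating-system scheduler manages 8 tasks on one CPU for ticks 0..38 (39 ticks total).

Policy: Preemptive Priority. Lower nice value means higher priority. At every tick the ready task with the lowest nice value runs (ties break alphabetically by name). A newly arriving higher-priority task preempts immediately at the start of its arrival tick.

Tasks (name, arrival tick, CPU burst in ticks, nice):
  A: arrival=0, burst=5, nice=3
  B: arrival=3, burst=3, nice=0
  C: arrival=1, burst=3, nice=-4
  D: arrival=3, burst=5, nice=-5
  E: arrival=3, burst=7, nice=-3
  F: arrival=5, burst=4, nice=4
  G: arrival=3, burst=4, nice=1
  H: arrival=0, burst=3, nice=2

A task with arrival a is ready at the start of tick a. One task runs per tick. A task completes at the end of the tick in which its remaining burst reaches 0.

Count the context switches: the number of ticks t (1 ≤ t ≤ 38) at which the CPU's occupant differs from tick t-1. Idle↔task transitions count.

context switches = 10

t=0: ready={A,H} → run H
t=1: ready={A,C,H} → run C
t=2: ready={A,C,H} → run C
t=3: ready={A,B,C,D,E,G,H} → run D
t=4: ready={A,B,C,D,E,G,H} → run D
t=5: ready={A,B,C,D,E,F,G,H} → run D
t=6: ready={A,B,C,D,E,F,G,H} → run D
t=7: ready={A,B,C,D,E,F,G,H} → run D
t=8: ready={A,B,C,E,F,G,H} → run C
t=9: ready={A,B,E,F,G,H} → run E
t=10: ready={A,B,E,F,G,H} → run E
t=11: ready={A,B,E,F,G,H} → run E
t=12: ready={A,B,E,F,G,H} → run E
t=13: ready={A,B,E,F,G,H} → run E
t=14: ready={A,B,E,F,G,H} → run E
t=15: ready={A,B,E,F,G,H} → run E
t=16: ready={A,B,F,G,H} → run B
t=17: ready={A,B,F,G,H} → run B
t=18: ready={A,B,F,G,H} → run B
t=19: ready={A,F,G,H} → run G
t=20: ready={A,F,G,H} → run G
t=21: ready={A,F,G,H} → run G
t=22: ready={A,F,G,H} → run G
t=23: ready={A,F,H} → run H
t=24: ready={A,F,H} → run H
t=25: ready={A,F} → run A
t=26: ready={A,F} → run A
t=27: ready={A,F} → run A
t=28: ready={A,F} → run A
t=29: ready={A,F} → run A
t=30: ready={F} → run F
t=31: ready={F} → run F
t=32: ready={F} → run F
t=33: ready={F} → run F
t=34: (idle)
t=35: (idle)
t=36: (idle)
t=37: (idle)
t=38: (idle)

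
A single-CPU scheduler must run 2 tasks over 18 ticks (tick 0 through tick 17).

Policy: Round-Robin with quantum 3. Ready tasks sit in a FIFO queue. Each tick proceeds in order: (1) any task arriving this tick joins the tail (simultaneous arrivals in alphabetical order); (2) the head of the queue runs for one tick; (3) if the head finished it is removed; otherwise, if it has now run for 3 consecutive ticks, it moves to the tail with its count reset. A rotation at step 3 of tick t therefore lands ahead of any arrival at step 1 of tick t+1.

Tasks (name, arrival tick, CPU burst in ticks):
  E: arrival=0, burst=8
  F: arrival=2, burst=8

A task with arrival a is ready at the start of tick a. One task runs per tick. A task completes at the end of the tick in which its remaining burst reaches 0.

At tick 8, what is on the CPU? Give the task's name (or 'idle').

running at tick 8 = E

t=0: queue=[E] q_used=0 → run E
t=1: queue=[E] q_used=1 → run E
t=2: queue=[E,F] q_used=2 → run E
t=3: queue=[F,E] q_used=0 → run F
t=4: queue=[F,E] q_used=1 → run F
t=5: queue=[F,E] q_used=2 → run F
t=6: queue=[E,F] q_used=0 → run E
t=7: queue=[E,F] q_used=1 → run E
t=8: queue=[E,F] q_used=2 → run E
t=9: queue=[F,E] q_used=0 → run F
t=10: queue=[F,E] q_used=1 → run F
t=11: queue=[F,E] q_used=2 → run F
t=12: queue=[E,F] q_used=0 → run E
t=13: queue=[E,F] q_used=1 → run E
t=14: queue=[F] q_used=0 → run F
t=15: queue=[F] q_used=1 → run F
t=16: (idle)
t=17: (idle)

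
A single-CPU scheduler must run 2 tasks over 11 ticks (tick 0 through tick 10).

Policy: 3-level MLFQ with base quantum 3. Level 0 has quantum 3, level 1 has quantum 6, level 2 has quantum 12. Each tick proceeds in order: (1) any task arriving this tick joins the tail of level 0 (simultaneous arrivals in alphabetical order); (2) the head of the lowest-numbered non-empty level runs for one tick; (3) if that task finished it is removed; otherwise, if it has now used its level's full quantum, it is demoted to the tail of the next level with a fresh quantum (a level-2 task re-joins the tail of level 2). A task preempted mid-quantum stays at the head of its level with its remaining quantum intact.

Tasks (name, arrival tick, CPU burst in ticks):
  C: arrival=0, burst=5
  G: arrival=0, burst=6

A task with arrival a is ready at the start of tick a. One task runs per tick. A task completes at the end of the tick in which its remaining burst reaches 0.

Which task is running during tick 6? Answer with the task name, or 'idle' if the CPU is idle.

running at tick 6 = C

t=0: L0/L1/L2 = CG/-/- → run C
t=1: L0/L1/L2 = CG/-/- → run C
t=2: L0/L1/L2 = CG/-/- → run C
t=3: L0/L1/L2 = G/C/- → run G
t=4: L0/L1/L2 = G/C/- → run G
t=5: L0/L1/L2 = G/C/- → run G
t=6: L0/L1/L2 = -/CG/- → run C
t=7: L0/L1/L2 = -/CG/- → run C
t=8: L0/L1/L2 = -/G/- → run G
t=9: L0/L1/L2 = -/G/- → run G
t=10: L0/L1/L2 = -/G/- → run G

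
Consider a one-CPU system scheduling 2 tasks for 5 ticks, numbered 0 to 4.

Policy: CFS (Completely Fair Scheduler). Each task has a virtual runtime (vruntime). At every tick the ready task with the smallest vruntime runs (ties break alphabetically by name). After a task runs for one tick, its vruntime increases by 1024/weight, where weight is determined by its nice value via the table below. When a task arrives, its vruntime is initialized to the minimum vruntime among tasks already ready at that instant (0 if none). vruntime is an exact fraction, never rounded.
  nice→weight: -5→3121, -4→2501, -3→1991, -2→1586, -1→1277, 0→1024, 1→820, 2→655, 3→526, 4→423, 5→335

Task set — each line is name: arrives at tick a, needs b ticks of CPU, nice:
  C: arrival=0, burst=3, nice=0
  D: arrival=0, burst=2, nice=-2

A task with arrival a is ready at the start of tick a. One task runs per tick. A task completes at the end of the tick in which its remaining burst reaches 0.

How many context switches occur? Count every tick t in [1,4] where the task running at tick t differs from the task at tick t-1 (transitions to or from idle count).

t=0: vr[C=0 D=0] → run C
t=1: vr[C=1 D=0] → run D
t=2: vr[C=1 D=512/793] → run D
t=3: vr[C=1] → run C
t=4: vr[C=2] → run C

context switches = 2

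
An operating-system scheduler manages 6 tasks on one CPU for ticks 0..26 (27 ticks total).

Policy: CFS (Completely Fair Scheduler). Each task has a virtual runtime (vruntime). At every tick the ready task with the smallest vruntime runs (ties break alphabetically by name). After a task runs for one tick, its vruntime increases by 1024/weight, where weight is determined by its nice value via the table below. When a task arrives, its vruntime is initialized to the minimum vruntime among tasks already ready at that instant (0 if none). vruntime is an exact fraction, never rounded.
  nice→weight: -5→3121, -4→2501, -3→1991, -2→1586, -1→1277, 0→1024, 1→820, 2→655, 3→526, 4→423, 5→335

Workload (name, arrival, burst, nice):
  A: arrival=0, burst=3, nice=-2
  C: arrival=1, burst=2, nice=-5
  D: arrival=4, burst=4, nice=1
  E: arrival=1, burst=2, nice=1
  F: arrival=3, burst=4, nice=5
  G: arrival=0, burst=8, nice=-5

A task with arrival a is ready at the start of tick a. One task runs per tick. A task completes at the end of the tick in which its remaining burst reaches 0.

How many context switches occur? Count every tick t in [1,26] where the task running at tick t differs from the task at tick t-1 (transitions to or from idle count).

context switches = 18

t=0: vr[A=0 G=0] → run A
t=1: vr[A=512/793 C=0 E=0 G=0] → run C
t=2: vr[A=512/793 C=1024/3121 E=0 G=0] → run E
t=3: vr[A=512/793 C=1024/3121 E=256/205 F=0 G=0] → run F
t=4: vr[A=512/793 C=1024/3121 D=0 E=256/205 F=1024/335 G=0] → run D
t=5: vr[A=512/793 C=1024/3121 D=256/205 E=256/205 F=1024/335 G=0] → run G
t=6: vr[A=512/793 C=1024/3121 D=256/205 E=256/205 F=1024/335 G=1024/3121] → run C
t=7: vr[A=512/793 D=256/205 E=256/205 F=1024/335 G=1024/3121] → run G
t=8: vr[A=512/793 D=256/205 E=256/205 F=1024/335 G=2048/3121] → run A
t=9: vr[A=1024/793 D=256/205 E=256/205 F=1024/335 G=2048/3121] → run G
t=10: vr[A=1024/793 D=256/205 E=256/205 F=1024/335 G=3072/3121] → run G
t=11: vr[A=1024/793 D=256/205 E=256/205 F=1024/335 G=4096/3121] → run D
t=12: vr[A=1024/793 D=512/205 E=256/205 F=1024/335 G=4096/3121] → run E
t=13: vr[A=1024/793 D=512/205 F=1024/335 G=4096/3121] → run A
t=14: vr[D=512/205 F=1024/335 G=4096/3121] → run G
t=15: vr[D=512/205 F=1024/335 G=5120/3121] → run G
t=16: vr[D=512/205 F=1024/335 G=6144/3121] → run G
t=17: vr[D=512/205 F=1024/335 G=7168/3121] → run G
t=18: vr[D=512/205 F=1024/335] → run D
t=19: vr[D=768/205 F=1024/335] → run F
t=20: vr[D=768/205 F=2048/335] → run D
t=21: vr[F=2048/335] → run F
t=22: vr[F=3072/335] → run F
t=23: (idle)
t=24: (idle)
t=25: (idle)
t=26: (idle)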